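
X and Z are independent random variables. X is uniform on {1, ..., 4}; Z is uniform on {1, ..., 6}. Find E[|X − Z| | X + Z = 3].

1

Outcomes with X + Z = 3: (1,2), (2,1), each with probability 1/24.
E[|X − Z| | X + Z = 3] = (1 + 1) / 2 = 1.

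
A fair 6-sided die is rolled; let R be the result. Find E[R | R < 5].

Given R < 5, R is equally likely to be any of {1, 2, 3, 4}.
E[R | R < 5] = (1 + 2 + 3 + 4) / 4 = 5/2.

5/2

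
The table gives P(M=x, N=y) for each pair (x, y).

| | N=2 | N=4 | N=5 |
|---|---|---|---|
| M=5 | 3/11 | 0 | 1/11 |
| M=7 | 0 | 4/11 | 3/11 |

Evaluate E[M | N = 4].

P(N = 4) = 4/11.
Summing M·P(M=x,N=y) over the conditioning event gives 28/11.
E[M | N = 4] = (28/11) / (4/11) = 7.

7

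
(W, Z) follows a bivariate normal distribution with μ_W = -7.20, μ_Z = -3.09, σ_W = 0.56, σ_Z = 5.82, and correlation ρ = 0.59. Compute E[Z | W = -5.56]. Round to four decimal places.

E[Z | W=x] = μ_Z + ρ(σ_Z/σ_W)(x − μ_W) for jointly normal variables.
E[Z | W=-5.56] = -3.09 + (0.59)·(5.82/0.56)·(-5.56 − (-7.20)) = -3.09 + (6.13179)·(1.64) = 6.9661.

6.9661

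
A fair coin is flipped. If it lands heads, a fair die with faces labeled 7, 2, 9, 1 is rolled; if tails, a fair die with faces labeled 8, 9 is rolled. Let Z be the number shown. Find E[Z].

53/8

E[Z | heads] = (7+2+9+1)/4 = 19/4.
E[Z | tails] = (8+9)/2 = 17/2.
By the law of total expectation,
E[Z] = (1/2)·(19/4) + (1/2)·(17/2) = 53/8.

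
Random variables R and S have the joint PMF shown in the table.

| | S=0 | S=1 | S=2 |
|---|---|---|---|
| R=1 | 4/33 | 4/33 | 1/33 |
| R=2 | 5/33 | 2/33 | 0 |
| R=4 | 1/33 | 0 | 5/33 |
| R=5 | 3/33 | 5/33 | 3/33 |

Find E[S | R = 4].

5/3

P(R = 4) = 2/11.
Σ S·P over the event = 0·(1/33) + 2·(5/33) = 10/33.
E[S | R = 4] = (10/33) / (2/11) = 5/3.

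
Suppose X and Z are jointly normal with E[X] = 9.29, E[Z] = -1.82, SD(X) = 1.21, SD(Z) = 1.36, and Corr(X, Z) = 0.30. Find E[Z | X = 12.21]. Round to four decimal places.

The regression of Z on X has slope ρ·σ_Z/σ_X and passes through (μ_X, μ_Z).
E[Z | X=12.21] = -1.82 + (0.30)·(1.36/1.21)·(12.21 − (9.29)) = -1.82 + (0.33719)·(2.92) = -0.8354.

-0.8354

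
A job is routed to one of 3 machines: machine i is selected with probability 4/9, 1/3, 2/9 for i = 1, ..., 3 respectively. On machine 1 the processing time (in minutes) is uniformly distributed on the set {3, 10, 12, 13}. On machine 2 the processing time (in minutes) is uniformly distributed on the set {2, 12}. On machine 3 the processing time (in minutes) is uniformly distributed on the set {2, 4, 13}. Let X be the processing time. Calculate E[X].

E[X | machine 1] = (3+10+12+13)/4 = 19/2.
E[X | machine 2] = (2+12)/2 = 7.
E[X | machine 3] = (2+4+13)/3 = 19/3.
E[X] = (4/9)·(19/2) + (1/3)·(7) + (2/9)·(19/3) = 215/27.

215/27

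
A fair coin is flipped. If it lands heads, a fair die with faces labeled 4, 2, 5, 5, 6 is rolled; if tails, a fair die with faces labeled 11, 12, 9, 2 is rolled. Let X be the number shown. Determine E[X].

E[X | heads] = (4+2+5+5+6)/5 = 22/5.
E[X | tails] = (11+12+9+2)/4 = 17/2.
By the law of total expectation,
E[X] = (1/2)·(22/5) + (1/2)·(17/2) = 129/20.

129/20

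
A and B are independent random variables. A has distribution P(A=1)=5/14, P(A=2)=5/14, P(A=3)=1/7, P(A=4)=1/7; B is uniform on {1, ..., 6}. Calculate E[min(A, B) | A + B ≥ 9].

11/3

P(A + B ≥ 9) = 1/14.
Summing min(A,B)·P(x,y) over outcomes with A + B ≥ 9 gives 11/42.
E[min(A, B) | A + B ≥ 9] = (11/42) / (1/14) = 11/3.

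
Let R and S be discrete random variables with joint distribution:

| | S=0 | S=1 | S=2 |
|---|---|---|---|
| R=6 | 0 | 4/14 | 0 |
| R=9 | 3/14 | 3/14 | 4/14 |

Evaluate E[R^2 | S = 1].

387/7

P(S = 1) = 1/2.
Summing R^2·P(R=x,S=y) over the conditioning event gives 387/14.
E[R^2 | S = 1] = (387/14) / (1/2) = 387/7.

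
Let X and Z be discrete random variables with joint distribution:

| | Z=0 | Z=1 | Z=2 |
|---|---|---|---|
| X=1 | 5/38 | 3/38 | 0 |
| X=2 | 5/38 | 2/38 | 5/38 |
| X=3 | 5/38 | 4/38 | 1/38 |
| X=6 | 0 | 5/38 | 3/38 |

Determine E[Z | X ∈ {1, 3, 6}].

P(X ∈ {1, 3, 6}) = 13/19.
Σ Z·P over the event = 0·(5/38) + 1·(3/38) + 0·(5/38) + 1·(4/38) + 2·(1/38) + 1·(5/38) + 2·(3/38) = 10/19.
E[Z | X ∈ {1, 3, 6}] = (10/19) / (13/19) = 10/13.

10/13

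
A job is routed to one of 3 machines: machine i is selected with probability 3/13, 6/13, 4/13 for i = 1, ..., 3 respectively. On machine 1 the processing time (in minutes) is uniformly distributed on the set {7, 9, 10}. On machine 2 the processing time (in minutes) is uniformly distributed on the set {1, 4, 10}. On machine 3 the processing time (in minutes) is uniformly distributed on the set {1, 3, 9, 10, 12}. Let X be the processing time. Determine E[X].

84/13

E[X | machine 1] = (7+9+10)/3 = 26/3.
E[X | machine 2] = (1+4+10)/3 = 5.
E[X | machine 3] = (1+3+9+10+12)/5 = 7.
By the law of total expectation,
E[X] = (3/13)·(26/3) + (6/13)·(5) + (4/13)·(7) = 84/13.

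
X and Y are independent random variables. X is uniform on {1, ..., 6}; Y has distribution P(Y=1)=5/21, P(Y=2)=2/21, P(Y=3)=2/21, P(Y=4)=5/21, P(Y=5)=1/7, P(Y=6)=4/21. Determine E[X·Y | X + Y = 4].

29/9

P(X + Y = 4) = 1/14.
Summing XY·P(x,y) over outcomes with X + Y = 4 gives 29/126.
E[X·Y | X + Y = 4] = (29/126) / (1/14) = 29/9.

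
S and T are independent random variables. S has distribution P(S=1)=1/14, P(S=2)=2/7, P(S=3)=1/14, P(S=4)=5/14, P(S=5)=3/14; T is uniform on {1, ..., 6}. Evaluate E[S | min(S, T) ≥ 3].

P(min(S, T) ≥ 3) = 3/7.
Summing S·P(x,y) over outcomes with min(S, T) ≥ 3 gives 38/21.
E[S | min(S, T) ≥ 3] = (38/21) / (3/7) = 38/9.

38/9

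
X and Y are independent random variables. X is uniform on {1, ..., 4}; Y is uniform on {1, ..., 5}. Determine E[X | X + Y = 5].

5/2

P(X + Y = 5) = 1/5.
Summing X·P(x,y) over outcomes with X + Y = 5 gives 1/2.
E[X | X + Y = 5] = (1/2) / (1/5) = 5/2.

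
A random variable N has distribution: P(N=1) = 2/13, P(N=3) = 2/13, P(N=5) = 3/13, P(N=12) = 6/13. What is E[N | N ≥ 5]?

29/3

P(N ≥ 5) = 9/13.
Σ over the event: 5·3/13 + 12·6/13 = 87/13.
E[N | N ≥ 5] = (87/13) / (9/13) = 29/3.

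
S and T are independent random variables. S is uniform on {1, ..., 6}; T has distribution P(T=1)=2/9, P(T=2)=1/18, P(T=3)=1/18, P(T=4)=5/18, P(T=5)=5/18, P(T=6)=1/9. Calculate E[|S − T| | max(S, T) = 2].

P(max(S, T) = 2) = 1/18.
Summing |S−T|·P(x,y) over outcomes with max(S, T) = 2 gives 5/108.
E[|S − T| | max(S, T) = 2] = (5/108) / (1/18) = 5/6.

5/6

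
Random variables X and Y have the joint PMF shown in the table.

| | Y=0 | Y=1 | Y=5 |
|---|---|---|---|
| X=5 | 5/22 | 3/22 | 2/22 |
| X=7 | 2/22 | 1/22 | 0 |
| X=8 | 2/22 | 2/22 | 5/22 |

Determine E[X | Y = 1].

P(Y = 1) = 3/11.
Σ X·P over the event = 5·(3/22) + 7·(1/22) + 8·(2/22) = 19/11.
E[X | Y = 1] = (19/11) / (3/11) = 19/3.

19/3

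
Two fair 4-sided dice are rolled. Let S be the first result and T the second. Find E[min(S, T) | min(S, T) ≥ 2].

Outcomes with min(S, T) ≥ 2: (2,2), (2,3), (2,4), (3,2), (3,3), (3,4), (4,2), (4,3), (4,4), each with probability 1/16.
E[min(S, T) | min(S, T) ≥ 2] = (2 + 2 + 2 + 2 + 3 + 3 + 2 + 3 + 4) / 9 = 23/9.

23/9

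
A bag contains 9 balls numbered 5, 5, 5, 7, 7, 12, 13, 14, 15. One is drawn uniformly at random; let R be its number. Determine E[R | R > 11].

27/2

P(R > 11) = 4/9.
Σ over the event: 12·1/9 + 13·1/9 + 14·1/9 + 15·1/9 = 6.
E[R | R > 11] = (6) / (4/9) = 27/2.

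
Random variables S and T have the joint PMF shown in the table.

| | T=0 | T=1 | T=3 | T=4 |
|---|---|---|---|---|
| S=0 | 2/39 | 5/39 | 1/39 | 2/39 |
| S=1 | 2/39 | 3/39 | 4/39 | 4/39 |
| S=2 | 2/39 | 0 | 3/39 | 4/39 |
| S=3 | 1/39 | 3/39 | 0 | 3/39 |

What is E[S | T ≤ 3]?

31/26

P(T ≤ 3) = 2/3.
Summing S·P(S=x,T=y) over the conditioning event gives 31/39.
E[S | T ≤ 3] = (31/39) / (2/3) = 31/26.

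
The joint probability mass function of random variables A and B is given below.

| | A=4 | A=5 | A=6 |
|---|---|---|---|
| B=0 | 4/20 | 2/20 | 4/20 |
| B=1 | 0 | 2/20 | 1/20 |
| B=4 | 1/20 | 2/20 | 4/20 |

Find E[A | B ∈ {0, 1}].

P(B ∈ {0, 1}) = 13/20.
Summing A·P(A=x,B=y) over the conditioning event gives 33/10.
E[A | B ∈ {0, 1}] = (33/10) / (13/20) = 66/13.

66/13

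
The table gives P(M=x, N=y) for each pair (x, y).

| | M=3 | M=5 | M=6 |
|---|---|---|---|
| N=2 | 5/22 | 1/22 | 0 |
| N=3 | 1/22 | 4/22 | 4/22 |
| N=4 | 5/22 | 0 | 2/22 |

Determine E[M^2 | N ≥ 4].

117/7

P(N ≥ 4) = 7/22.
Summing M^2·P(M=x,N=y) over the conditioning event gives 117/22.
E[M^2 | N ≥ 4] = (117/22) / (7/22) = 117/7.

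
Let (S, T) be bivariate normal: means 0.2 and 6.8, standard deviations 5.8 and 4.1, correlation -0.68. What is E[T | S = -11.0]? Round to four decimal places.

E[T | S=x] = μ_T + ρ(σ_T/σ_S)(x − μ_S) for jointly normal variables.
E[T | S=-11.0] = 6.8 + (-0.68)·(4.1/5.8)·(-11.0 − (0.2)) = 6.8 + (-0.48069)·(-11.2) = 12.1837.

12.1837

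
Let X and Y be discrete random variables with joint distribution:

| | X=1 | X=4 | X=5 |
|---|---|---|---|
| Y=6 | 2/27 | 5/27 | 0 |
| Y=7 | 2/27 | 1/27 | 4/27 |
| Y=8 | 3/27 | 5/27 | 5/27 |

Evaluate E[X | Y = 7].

26/7

P(Y = 7) = 7/27.
Σ X·P over the event = 1·(2/27) + 4·(1/27) + 5·(4/27) = 26/27.
E[X | Y = 7] = (26/27) / (7/27) = 26/7.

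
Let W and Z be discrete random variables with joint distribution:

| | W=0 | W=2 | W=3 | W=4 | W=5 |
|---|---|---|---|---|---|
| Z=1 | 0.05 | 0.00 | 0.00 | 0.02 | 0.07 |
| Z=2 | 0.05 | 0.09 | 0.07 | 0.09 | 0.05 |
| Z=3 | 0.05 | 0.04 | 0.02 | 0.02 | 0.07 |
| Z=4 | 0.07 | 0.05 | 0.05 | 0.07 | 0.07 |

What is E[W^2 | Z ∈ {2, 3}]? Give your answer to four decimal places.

11.0727

P(Z ∈ {2, 3}) = 0.55.
Summing W^2·P(W=x,Z=y) over the conditioning event gives 6.09.
E[W^2 | Z ∈ {2, 3}] = (6.09) / (0.55) = 11.0727.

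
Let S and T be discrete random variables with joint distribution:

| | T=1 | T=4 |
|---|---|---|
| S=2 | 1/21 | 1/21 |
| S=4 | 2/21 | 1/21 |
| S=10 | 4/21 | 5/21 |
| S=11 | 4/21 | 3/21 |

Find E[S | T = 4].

89/10

P(T = 4) = 10/21.
Summing S·P(S=x,T=y) over the conditioning event gives 89/21.
E[S | T = 4] = (89/21) / (10/21) = 89/10.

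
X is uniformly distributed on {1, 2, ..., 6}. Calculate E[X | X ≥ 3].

Given X ≥ 3, X is equally likely to be any of {3, 4, 5, 6}.
E[X | X ≥ 3] = (3 + 4 + 5 + 6) / 4 = 9/2.

9/2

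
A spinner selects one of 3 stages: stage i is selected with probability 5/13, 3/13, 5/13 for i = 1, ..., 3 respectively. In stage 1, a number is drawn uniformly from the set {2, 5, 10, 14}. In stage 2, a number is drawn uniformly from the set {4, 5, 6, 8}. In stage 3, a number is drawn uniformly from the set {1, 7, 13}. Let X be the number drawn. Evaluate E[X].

E[X | stage 1] = (2+5+10+14)/4 = 31/4.
E[X | stage 2] = (4+5+6+8)/4 = 23/4.
E[X | stage 3] = (1+7+13)/3 = 7.
By the law of total expectation,
E[X] = (5/13)·(31/4) + (3/13)·(23/4) + (5/13)·(7) = 7.

7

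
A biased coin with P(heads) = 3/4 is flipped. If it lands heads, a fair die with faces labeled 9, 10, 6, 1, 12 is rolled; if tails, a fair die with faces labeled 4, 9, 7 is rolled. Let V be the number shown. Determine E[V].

E[V | heads] = (9+10+6+1+12)/5 = 38/5.
E[V | tails] = (4+9+7)/3 = 20/3.
By the law of total expectation,
E[V] = (3/4)·(38/5) + (1/4)·(20/3) = 221/30.

221/30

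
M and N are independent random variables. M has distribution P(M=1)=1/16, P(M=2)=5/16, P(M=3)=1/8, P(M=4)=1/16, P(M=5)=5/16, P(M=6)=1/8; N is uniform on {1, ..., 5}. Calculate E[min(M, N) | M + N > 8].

P(M + N > 8) = 17/80.
Summing min(M,N)·P(x,y) over outcomes with M + N > 8 gives 73/80.
E[min(M, N) | M + N > 8] = (73/80) / (17/80) = 73/17.

73/17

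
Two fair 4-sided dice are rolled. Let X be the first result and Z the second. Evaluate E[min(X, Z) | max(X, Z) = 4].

P(max(X, Z) = 4) = 7/16.
Summing min(X,Z)·P(x,y) over outcomes with max(X, Z) = 4 gives 1.
E[min(X, Z) | max(X, Z) = 4] = (1) / (7/16) = 16/7.

16/7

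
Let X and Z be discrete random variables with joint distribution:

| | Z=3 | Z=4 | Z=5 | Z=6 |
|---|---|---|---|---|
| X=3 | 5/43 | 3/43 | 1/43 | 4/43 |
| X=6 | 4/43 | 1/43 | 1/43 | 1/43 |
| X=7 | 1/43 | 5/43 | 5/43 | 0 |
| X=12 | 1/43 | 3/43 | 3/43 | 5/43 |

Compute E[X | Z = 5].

P(Z = 5) = 10/43.
Σ X·P over the event = 3·(1/43) + 6·(1/43) + 7·(5/43) + 12·(3/43) = 80/43.
E[X | Z = 5] = (80/43) / (10/43) = 8.

8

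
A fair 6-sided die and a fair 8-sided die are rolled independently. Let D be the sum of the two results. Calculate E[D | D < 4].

8/3

P(D < 4) = 1/16.
Σ over the event: 2·1/48 + 3·1/24 = 1/6.
E[D | D < 4] = (1/6) / (1/16) = 8/3.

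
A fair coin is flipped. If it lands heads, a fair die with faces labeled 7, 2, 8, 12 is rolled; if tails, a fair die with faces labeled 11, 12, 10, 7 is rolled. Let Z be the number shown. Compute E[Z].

69/8

E[Z | heads] = (7+2+8+12)/4 = 29/4.
E[Z | tails] = (11+12+10+7)/4 = 10.
E[Z] = (1/2)·(29/4) + (1/2)·(10) = 69/8.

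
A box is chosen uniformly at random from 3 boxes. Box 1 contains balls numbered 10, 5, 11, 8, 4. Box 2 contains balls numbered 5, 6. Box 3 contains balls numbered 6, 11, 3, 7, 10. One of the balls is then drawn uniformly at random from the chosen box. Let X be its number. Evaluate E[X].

41/6

E[X | box 1] = (10+5+11+8+4)/5 = 38/5.
E[X | box 2] = (5+6)/2 = 11/2.
E[X | box 3] = (6+11+3+7+10)/5 = 37/5.
By the law of total expectation,
E[X] = (1/3)·(38/5) + (1/3)·(11/2) + (1/3)·(37/5) = 41/6.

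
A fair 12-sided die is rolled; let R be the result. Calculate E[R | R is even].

Given R is even, R is equally likely to be any of {2, 4, 6, 8, 10, 12}.
E[R | R is even] = (2 + 4 + 6 + 8 + 10 + 12) / 6 = 7.

7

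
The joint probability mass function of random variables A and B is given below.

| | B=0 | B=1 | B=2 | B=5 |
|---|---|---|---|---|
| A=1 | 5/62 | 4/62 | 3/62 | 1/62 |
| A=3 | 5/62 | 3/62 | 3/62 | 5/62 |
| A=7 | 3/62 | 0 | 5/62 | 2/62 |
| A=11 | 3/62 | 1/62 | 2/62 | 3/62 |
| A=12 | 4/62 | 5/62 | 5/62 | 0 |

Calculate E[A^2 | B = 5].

507/11

P(B = 5) = 11/62.
Σ A^2·P over the event = 1·(1/62) + 9·(5/62) + 49·(2/62) + 121·(3/62) = 507/62.
E[A^2 | B = 5] = (507/62) / (11/62) = 507/11.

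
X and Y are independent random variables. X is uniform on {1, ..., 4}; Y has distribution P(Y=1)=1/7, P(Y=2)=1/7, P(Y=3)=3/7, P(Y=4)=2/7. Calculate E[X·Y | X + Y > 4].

P(X + Y > 4) = 5/7.
Summing XY·P(x,y) over outcomes with X + Y > 4 gives 179/28.
E[X·Y | X + Y > 4] = (179/28) / (5/7) = 179/20.

179/20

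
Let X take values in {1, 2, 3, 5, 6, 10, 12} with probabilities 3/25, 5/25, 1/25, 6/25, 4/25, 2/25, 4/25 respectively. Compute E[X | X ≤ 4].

16/9

P(X ≤ 4) = 9/25.
Σ over the event: 1·3/25 + 2·1/5 + 3·1/25 = 16/25.
E[X | X ≤ 4] = (16/25) / (9/25) = 16/9.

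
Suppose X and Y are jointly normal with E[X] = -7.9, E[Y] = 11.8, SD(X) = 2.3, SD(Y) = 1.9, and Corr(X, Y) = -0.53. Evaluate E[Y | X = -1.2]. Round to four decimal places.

8.8666

For a bivariate normal, E[Y | X=x] = μ_Y + ρ·(σ_Y/σ_X)·(x − μ_X).
E[Y | X=-1.2] = 11.8 + (-0.53)·(1.9/2.3)·(-1.2 − (-7.9)) = 11.8 + (-0.437826)·(6.7) = 8.8666.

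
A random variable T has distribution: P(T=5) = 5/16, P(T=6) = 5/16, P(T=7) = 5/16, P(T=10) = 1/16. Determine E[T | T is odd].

6

P(T is odd) = 5/8.
Σ over the event: 5·5/16 + 7·5/16 = 15/4.
E[T | T is odd] = (15/4) / (5/8) = 6.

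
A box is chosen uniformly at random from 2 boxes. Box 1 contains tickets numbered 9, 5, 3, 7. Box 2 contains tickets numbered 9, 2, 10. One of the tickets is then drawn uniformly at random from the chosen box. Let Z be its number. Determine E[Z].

E[Z | box 1] = (9+5+3+7)/4 = 6.
E[Z | box 2] = (9+2+10)/3 = 7.
By the law of total expectation,
E[Z] = (1/2)·(6) + (1/2)·(7) = 13/2.

13/2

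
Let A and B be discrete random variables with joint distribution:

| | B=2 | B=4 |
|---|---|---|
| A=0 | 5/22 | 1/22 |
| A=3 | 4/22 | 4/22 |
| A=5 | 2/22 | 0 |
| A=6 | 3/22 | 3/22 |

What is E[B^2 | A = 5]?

P(A = 5) = 1/11.
Σ B^2·P over the event = 4·(2/22) = 4/11.
E[B^2 | A = 5] = (4/11) / (1/11) = 4.

4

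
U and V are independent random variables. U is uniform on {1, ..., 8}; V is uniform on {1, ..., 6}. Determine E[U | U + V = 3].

3/2

Outcomes with U + V = 3: (1,2), (2,1), each with probability 1/48.
E[U | U + V = 3] = (1 + 2) / 2 = 3/2.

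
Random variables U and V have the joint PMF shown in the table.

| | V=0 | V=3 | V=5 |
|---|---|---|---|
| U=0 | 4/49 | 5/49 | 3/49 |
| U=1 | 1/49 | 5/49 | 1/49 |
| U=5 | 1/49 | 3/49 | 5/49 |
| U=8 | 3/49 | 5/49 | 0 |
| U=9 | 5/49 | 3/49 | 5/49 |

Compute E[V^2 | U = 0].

10

P(U = 0) = 12/49.
Σ V^2·P over the event = 0·(4/49) + 9·(5/49) + 25·(3/49) = 120/49.
E[V^2 | U = 0] = (120/49) / (12/49) = 10.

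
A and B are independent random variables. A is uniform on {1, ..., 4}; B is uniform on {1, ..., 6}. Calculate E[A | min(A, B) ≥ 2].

P(min(A, B) ≥ 2) = 5/8.
Summing A·P(x,y) over outcomes with min(A, B) ≥ 2 gives 15/8.
E[A | min(A, B) ≥ 2] = (15/8) / (5/8) = 3.

3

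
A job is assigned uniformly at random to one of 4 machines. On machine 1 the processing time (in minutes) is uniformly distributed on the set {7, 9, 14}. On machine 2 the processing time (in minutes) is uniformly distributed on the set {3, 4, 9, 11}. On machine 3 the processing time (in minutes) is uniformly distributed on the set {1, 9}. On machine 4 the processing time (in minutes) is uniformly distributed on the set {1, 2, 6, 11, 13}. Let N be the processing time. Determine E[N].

E[N | machine 1] = (7+9+14)/3 = 10.
E[N | machine 2] = (3+4+9+11)/4 = 27/4.
E[N | machine 3] = (1+9)/2 = 5.
E[N | machine 4] = (1+2+6+11+13)/5 = 33/5.
By the law of total expectation,
E[N] = (1/4)·(10) + (1/4)·(27/4) + (1/4)·(5) + (1/4)·(33/5) = 567/80.

567/80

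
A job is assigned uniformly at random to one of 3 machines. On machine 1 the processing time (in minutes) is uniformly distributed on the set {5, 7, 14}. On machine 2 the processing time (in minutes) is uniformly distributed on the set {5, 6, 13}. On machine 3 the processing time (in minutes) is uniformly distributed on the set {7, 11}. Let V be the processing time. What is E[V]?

77/9

E[V | machine 1] = (5+7+14)/3 = 26/3.
E[V | machine 2] = (5+6+13)/3 = 8.
E[V | machine 3] = (7+11)/2 = 9.
E[V] = (1/3)·(26/3) + (1/3)·(8) + (1/3)·(9) = 77/9.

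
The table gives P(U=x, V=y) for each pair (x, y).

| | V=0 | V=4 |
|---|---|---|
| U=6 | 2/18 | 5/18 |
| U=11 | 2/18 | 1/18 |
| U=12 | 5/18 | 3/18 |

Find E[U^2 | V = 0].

P(V = 0) = 1/2.
Σ U^2·P over the event = 36·(2/18) + 121·(2/18) + 144·(5/18) = 517/9.
E[U^2 | V = 0] = (517/9) / (1/2) = 1034/9.

1034/9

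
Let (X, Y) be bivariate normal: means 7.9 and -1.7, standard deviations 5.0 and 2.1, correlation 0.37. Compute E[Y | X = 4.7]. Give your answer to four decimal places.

-2.1973

For a bivariate normal, E[Y | X=x] = μ_Y + ρ·(σ_Y/σ_X)·(x − μ_X).
E[Y | X=4.7] = -1.7 + (0.37)·(2.1/5.0)·(4.7 − (7.9)) = -1.7 + (0.1554)·(-3.2) = -2.1973.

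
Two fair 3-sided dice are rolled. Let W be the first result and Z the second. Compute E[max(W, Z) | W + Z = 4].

8/3

Outcomes with W + Z = 4: (1,3), (2,2), (3,1), each with probability 1/9.
E[max(W, Z) | W + Z = 4] = (3 + 2 + 3) / 3 = 8/3.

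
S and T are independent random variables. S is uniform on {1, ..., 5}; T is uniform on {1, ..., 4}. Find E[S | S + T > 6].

Outcomes with S + T > 6: (3,4), (4,3), (4,4), (5,2), (5,3), (5,4), each with probability 1/20.
E[S | S + T > 6] = (3 + 4 + 4 + 5 + 5 + 5) / 6 = 13/3.

13/3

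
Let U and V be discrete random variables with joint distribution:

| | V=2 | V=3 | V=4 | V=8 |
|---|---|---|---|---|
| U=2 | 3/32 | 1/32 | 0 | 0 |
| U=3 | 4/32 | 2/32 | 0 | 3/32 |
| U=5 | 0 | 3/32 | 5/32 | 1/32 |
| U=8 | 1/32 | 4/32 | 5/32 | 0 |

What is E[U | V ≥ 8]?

7/2

P(V ≥ 8) = 1/8.
Summing U·P(U=x,V=y) over the conditioning event gives 7/16.
E[U | V ≥ 8] = (7/16) / (1/8) = 7/2.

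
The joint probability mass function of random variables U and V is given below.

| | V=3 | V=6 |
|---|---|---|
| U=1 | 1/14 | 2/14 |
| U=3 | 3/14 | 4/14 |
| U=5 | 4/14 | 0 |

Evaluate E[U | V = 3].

15/4

P(V = 3) = 4/7.
Σ U·P over the event = 1·(1/14) + 3·(3/14) + 5·(4/14) = 15/7.
E[U | V = 3] = (15/7) / (4/7) = 15/4.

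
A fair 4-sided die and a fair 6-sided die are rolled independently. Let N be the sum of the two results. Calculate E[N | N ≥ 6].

52/7

P(N ≥ 6) = 7/12.
Σ over the event: 6·1/6 + 7·1/6 + 8·1/8 + 9·1/12 + 10·1/24 = 13/3.
E[N | N ≥ 6] = (13/3) / (7/12) = 52/7.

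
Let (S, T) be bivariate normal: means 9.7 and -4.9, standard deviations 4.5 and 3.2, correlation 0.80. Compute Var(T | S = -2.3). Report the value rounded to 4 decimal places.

Var(T | S=x) = (1 − ρ²)·σ_T².
Var(T | S=-2.3) = (3.2)²·(1 − (0.80)²) = 10.24·0.36 = 3.6864.

3.6864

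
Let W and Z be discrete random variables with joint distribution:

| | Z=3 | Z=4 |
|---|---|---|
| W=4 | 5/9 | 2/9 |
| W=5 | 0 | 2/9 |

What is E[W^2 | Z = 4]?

41/2

P(Z = 4) = 4/9.
Σ W^2·P over the event = 16·(2/9) + 25·(2/9) = 82/9.
E[W^2 | Z = 4] = (82/9) / (4/9) = 41/2.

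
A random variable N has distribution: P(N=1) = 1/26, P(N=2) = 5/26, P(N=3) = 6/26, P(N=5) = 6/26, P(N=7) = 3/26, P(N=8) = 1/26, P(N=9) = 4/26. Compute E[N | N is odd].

53/10

P(N is odd) = 10/13.
Σ over the event: 1·1/26 + 3·3/13 + 5·3/13 + 7·3/26 + 9·2/13 = 53/13.
E[N | N is odd] = (53/13) / (10/13) = 53/10.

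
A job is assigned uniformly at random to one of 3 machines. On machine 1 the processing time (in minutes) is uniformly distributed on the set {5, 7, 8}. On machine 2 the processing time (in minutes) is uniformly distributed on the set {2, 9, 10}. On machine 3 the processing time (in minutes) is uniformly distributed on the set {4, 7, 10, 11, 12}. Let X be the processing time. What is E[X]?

E[X | machine 1] = (5+7+8)/3 = 20/3.
E[X | machine 2] = (2+9+10)/3 = 7.
E[X | machine 3] = (4+7+10+11+12)/5 = 44/5.
E[X] = (1/3)·(20/3) + (1/3)·(7) + (1/3)·(44/5) = 337/45.

337/45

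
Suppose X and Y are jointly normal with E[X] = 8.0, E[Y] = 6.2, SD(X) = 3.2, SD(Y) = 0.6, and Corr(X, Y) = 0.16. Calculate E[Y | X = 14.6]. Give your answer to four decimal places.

E[Y | X=x] = μ_Y + ρ(σ_Y/σ_X)(x − μ_X) for jointly normal variables.
E[Y | X=14.6] = 6.2 + (0.16)·(0.6/3.2)·(14.6 − (8.0)) = 6.2 + (0.03)·(6.6) = 6.3980.

6.3980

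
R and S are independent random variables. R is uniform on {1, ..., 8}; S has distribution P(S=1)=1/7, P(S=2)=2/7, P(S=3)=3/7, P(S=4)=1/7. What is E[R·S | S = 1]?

P(S = 1) = 1/7.
Summing RS·P(x,y) over outcomes with S = 1 gives 9/14.
E[R·S | S = 1] = (9/14) / (1/7) = 9/2.

9/2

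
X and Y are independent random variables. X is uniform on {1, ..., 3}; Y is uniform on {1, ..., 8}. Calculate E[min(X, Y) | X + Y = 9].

Outcomes with X + Y = 9: (1,8), (2,7), (3,6), each with probability 1/24.
E[min(X, Y) | X + Y = 9] = (1 + 2 + 3) / 3 = 2.

2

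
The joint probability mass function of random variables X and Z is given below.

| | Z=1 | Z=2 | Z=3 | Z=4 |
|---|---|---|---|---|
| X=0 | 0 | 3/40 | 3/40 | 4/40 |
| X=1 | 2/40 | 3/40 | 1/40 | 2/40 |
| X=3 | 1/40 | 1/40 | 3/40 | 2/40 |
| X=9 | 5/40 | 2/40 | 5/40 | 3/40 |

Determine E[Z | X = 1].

P(X = 1) = 1/5.
Σ Z·P over the event = 1·(2/40) + 2·(3/40) + 3·(1/40) + 4·(2/40) = 19/40.
E[Z | X = 1] = (19/40) / (1/5) = 19/8.

19/8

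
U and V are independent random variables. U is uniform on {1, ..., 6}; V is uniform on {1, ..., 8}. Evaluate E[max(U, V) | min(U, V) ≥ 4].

P(min(U, V) ≥ 4) = 5/16.
Summing max(U,V)·P(x,y) over outcomes with min(U, V) ≥ 4 gives 47/24.
E[max(U, V) | min(U, V) ≥ 4] = (47/24) / (5/16) = 94/15.

94/15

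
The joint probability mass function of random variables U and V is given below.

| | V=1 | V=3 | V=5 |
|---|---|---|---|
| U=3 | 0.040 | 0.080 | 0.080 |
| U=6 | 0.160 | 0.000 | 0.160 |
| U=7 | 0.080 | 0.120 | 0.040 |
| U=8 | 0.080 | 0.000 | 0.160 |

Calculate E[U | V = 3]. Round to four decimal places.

5.4000

P(V = 3) = 0.200.
Σ U·P over the event = 3·(0.080) + 7·(0.120) = 1.080.
E[U | V = 3] = (1.080) / (0.200) = 5.4000.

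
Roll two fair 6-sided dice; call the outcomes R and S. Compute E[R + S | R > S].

P(R > S) = 5/12.
Summing (R+S)·P(x,y) over outcomes with R > S gives 35/12.
E[R + S | R > S] = (35/12) / (5/12) = 7.

7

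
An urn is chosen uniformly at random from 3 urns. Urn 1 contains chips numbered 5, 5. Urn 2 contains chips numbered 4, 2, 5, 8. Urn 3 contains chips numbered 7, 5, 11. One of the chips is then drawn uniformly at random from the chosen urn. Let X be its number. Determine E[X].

E[X | urn 1] = (5+5)/2 = 5.
E[X | urn 2] = (4+2+5+8)/4 = 19/4.
E[X | urn 3] = (7+5+11)/3 = 23/3.
By the law of total expectation,
E[X] = (1/3)·(5) + (1/3)·(19/4) + (1/3)·(23/3) = 209/36.

209/36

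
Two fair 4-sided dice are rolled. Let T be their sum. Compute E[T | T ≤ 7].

P(T ≤ 7) = 15/16.
Σ over the event: 2·1/16 + 3·1/8 + 4·3/16 + 5·1/4 + 6·3/16 + 7·1/8 = 9/2.
E[T | T ≤ 7] = (9/2) / (15/16) = 24/5.

24/5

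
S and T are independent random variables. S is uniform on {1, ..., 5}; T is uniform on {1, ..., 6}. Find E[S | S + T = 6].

P(S + T = 6) = 1/6.
Summing S·P(x,y) over outcomes with S + T = 6 gives 1/2.
E[S | S + T = 6] = (1/2) / (1/6) = 3.

3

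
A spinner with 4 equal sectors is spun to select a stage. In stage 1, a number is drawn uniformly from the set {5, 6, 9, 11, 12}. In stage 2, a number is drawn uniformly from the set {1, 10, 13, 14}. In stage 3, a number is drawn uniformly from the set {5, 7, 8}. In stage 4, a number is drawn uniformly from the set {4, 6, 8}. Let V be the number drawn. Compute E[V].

923/120

E[V | stage 1] = (5+6+9+11+12)/5 = 43/5.
E[V | stage 2] = (1+10+13+14)/4 = 19/2.
E[V | stage 3] = (5+7+8)/3 = 20/3.
E[V | stage 4] = (4+6+8)/3 = 6.
E[V] = (1/4)·(43/5) + (1/4)·(19/2) + (1/4)·(20/3) + (1/4)·(6) = 923/120.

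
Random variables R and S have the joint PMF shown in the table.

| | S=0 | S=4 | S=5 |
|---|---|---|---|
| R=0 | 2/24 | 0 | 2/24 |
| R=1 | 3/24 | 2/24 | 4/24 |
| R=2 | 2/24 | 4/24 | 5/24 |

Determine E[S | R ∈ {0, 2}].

P(R ∈ {0, 2}) = 5/8.
Σ S·P over the event = 0·(2/24) + 5·(2/24) + 0·(2/24) + 4·(4/24) + 5·(5/24) = 17/8.
E[S | R ∈ {0, 2}] = (17/8) / (5/8) = 17/5.

17/5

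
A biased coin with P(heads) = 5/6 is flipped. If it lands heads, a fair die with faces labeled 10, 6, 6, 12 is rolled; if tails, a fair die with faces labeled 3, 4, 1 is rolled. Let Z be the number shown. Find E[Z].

271/36

E[Z | heads] = (10+6+6+12)/4 = 17/2.
E[Z | tails] = (3+4+1)/3 = 8/3.
By the law of total expectation,
E[Z] = (5/6)·(17/2) + (1/6)·(8/3) = 271/36.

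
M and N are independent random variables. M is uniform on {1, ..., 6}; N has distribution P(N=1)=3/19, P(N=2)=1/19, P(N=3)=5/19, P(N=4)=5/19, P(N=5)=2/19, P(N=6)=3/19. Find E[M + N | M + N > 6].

587/68

P(M + N > 6) = 34/57.
Summing (M+N)·P(x,y) over outcomes with M + N > 6 gives 587/114.
E[M + N | M + N > 6] = (587/114) / (34/57) = 587/68.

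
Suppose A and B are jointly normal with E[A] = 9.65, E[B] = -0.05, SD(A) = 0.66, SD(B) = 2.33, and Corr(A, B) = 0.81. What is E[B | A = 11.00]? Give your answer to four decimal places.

3.8104

For a bivariate normal, E[B | A=x] = μ_B + ρ·(σ_B/σ_A)·(x − μ_A).
E[B | A=11.00] = -0.05 + (0.81)·(2.33/0.66)·(11.00 − (9.65)) = -0.05 + (2.85955)·(1.35) = 3.8104.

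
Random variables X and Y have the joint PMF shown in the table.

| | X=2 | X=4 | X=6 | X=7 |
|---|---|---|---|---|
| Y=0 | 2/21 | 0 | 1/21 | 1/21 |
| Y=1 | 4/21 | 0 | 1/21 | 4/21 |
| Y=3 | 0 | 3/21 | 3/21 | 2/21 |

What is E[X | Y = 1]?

P(Y = 1) = 3/7.
Σ X·P over the event = 2·(4/21) + 6·(1/21) + 7·(4/21) = 2.
E[X | Y = 1] = (2) / (3/7) = 14/3.

14/3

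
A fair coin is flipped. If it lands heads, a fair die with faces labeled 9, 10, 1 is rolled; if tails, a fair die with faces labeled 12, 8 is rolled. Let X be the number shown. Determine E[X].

25/3

E[X | heads] = (9+10+1)/3 = 20/3.
E[X | tails] = (12+8)/2 = 10.
By the law of total expectation,
E[X] = (1/2)·(20/3) + (1/2)·(10) = 25/3.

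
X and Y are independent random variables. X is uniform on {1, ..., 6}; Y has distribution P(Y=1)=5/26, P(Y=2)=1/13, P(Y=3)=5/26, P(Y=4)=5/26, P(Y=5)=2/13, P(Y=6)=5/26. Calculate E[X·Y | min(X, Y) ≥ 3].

P(min(X, Y) ≥ 3) = 19/39.
Summing XY·P(x,y) over outcomes with min(X, Y) ≥ 3 gives 255/26.
E[X·Y | min(X, Y) ≥ 3] = (255/26) / (19/39) = 765/38.

765/38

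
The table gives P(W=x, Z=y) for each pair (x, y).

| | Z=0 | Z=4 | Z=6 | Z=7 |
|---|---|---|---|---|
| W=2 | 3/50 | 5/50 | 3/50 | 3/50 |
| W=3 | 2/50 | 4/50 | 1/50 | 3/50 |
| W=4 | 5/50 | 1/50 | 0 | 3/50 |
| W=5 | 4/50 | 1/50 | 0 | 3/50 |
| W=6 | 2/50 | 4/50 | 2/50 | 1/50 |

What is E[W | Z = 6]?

7/2

P(Z = 6) = 3/25.
Σ W·P over the event = 2·(3/50) + 3·(1/50) + 6·(2/50) = 21/50.
E[W | Z = 6] = (21/50) / (3/25) = 7/2.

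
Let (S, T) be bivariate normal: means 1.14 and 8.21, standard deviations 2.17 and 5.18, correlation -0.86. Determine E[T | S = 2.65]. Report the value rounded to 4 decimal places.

5.1101

E[T | S=x] = μ_T + ρ(σ_T/σ_S)(x − μ_S) for jointly normal variables.
E[T | S=2.65] = 8.21 + (-0.86)·(5.18/2.17)·(2.65 − (1.14)) = 8.21 + (-2.0529)·(1.51) = 5.1101.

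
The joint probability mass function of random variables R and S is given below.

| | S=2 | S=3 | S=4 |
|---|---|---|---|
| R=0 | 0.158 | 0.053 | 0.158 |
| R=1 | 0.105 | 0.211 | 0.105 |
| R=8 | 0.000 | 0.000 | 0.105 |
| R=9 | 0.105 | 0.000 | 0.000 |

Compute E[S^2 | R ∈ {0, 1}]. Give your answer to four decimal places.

P(R ∈ {0, 1}) = 0.790.
Σ S^2·P over the event = 4·(0.158) + 9·(0.053) + 16·(0.158) + 4·(0.105) + 9·(0.211) + 16·(0.105) = 7.636.
E[S^2 | R ∈ {0, 1}] = (7.636) / (0.790) = 9.6658.

9.6658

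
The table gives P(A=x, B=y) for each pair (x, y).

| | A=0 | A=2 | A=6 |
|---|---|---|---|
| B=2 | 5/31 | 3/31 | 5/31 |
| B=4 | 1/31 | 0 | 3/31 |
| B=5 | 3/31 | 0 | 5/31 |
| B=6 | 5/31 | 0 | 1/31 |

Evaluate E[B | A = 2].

2

P(A = 2) = 3/31.
Σ B·P over the event = 2·(3/31) = 6/31.
E[B | A = 2] = (6/31) / (3/31) = 2.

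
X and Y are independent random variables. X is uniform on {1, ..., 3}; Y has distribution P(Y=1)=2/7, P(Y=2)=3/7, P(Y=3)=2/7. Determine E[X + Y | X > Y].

P(X > Y) = 1/3.
Summing (X+Y)·P(x,y) over outcomes with X > Y gives 29/21.
E[X + Y | X > Y] = (29/21) / (1/3) = 29/7.

29/7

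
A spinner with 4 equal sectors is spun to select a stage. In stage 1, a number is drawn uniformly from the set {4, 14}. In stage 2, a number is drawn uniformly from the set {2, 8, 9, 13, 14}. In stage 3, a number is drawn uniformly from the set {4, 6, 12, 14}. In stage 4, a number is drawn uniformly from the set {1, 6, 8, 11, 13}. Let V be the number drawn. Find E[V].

35/4

E[V | stage 1] = (4+14)/2 = 9.
E[V | stage 2] = (2+8+9+13+14)/5 = 46/5.
E[V | stage 3] = (4+6+12+14)/4 = 9.
E[V | stage 4] = (1+6+8+11+13)/5 = 39/5.
E[V] = (1/4)·(9) + (1/4)·(46/5) + (1/4)·(9) + (1/4)·(39/5) = 35/4.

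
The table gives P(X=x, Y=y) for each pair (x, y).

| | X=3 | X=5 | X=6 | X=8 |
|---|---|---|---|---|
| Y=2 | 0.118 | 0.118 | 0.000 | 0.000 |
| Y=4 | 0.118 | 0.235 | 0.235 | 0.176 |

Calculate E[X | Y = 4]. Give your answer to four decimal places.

P(Y = 4) = 0.764.
Summing X·P(X=x,Y=y) over the conditioning event gives 4.347.
E[X | Y = 4] = (4.347) / (0.764) = 5.6898.

5.6898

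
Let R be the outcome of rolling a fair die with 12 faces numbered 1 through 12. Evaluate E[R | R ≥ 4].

8

Given R ≥ 4, R is equally likely to be any of {4, 5, 6, 7, 8, 9, 10, 11, 12}.
E[R | R ≥ 4] = (4 + 5 + 6 + 7 + 8 + 9 + 10 + 11 + 12) / 9 = 8.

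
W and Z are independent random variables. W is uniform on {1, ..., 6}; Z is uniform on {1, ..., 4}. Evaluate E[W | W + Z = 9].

11/2

P(W + Z = 9) = 1/12.
Summing W·P(x,y) over outcomes with W + Z = 9 gives 11/24.
E[W | W + Z = 9] = (11/24) / (1/12) = 11/2.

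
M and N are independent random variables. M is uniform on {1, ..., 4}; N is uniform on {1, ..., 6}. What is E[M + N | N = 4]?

13/2

Outcomes with N = 4: (1,4), (2,4), (3,4), (4,4), each with probability 1/24.
E[M + N | N = 4] = (5 + 6 + 7 + 8) / 4 = 13/2.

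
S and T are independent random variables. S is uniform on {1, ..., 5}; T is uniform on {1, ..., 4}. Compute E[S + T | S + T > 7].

Outcomes with S + T > 7: (4,4), (5,3), (5,4), each with probability 1/20.
E[S + T | S + T > 7] = (8 + 8 + 9) / 3 = 25/3.

25/3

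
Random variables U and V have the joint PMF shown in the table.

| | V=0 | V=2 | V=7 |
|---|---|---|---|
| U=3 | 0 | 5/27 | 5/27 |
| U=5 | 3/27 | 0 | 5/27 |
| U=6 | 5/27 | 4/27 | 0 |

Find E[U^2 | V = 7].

17

P(V = 7) = 10/27.
Summing U^2·P(U=x,V=y) over the conditioning event gives 170/27.
E[U^2 | V = 7] = (170/27) / (10/27) = 17.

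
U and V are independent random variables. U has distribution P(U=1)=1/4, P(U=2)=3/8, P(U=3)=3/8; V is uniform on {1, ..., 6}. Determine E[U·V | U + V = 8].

P(U + V = 8) = 1/8.
Summing UV·P(x,y) over outcomes with U + V = 8 gives 27/16.
E[U·V | U + V = 8] = (27/16) / (1/8) = 27/2.

27/2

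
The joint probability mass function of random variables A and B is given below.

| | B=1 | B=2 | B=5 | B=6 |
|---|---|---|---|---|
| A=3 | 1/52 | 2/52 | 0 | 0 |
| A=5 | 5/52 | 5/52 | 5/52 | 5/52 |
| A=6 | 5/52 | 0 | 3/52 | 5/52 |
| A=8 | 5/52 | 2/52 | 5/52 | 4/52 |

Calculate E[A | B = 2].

P(B = 2) = 9/52.
Summing A·P(A=x,B=y) over the conditioning event gives 47/52.
E[A | B = 2] = (47/52) / (9/52) = 47/9.

47/9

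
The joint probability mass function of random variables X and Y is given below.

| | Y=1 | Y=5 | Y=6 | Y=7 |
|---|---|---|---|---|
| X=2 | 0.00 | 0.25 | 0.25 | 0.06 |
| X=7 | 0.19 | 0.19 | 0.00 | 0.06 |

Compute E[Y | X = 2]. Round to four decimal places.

P(X = 2) = 0.56.
Σ Y·P over the event = 5·(0.25) + 6·(0.25) + 7·(0.06) = 3.17.
E[Y | X = 2] = (3.17) / (0.56) = 5.6607.

5.6607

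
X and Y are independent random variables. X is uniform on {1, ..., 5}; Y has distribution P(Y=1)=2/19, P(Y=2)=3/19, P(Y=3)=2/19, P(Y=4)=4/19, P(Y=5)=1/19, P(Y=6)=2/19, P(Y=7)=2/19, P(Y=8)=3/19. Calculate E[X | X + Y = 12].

22/5

P(X + Y = 12) = 1/19.
Summing X·P(x,y) over outcomes with X + Y = 12 gives 22/95.
E[X | X + Y = 12] = (22/95) / (1/19) = 22/5.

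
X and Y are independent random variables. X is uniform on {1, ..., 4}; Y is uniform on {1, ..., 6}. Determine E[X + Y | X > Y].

5

P(X > Y) = 1/4.
Summing (X+Y)·P(x,y) over outcomes with X > Y gives 5/4.
E[X + Y | X > Y] = (5/4) / (1/4) = 5.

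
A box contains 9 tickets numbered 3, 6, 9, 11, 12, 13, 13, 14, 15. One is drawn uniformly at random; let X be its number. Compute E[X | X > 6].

P(X > 6) = 7/9.
Σ over the event: 9·1/9 + 11·1/9 + 12·1/9 + 13·2/9 + 14·1/9 + 15·1/9 = 29/3.
E[X | X > 6] = (29/3) / (7/9) = 87/7.

87/7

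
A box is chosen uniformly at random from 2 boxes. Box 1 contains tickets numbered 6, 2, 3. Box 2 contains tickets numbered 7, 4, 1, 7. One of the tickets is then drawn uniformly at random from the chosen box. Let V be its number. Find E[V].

E[V | box 1] = (6+2+3)/3 = 11/3.
E[V | box 2] = (7+4+1+7)/4 = 19/4.
E[V] = (1/2)·(11/3) + (1/2)·(19/4) = 101/24.

101/24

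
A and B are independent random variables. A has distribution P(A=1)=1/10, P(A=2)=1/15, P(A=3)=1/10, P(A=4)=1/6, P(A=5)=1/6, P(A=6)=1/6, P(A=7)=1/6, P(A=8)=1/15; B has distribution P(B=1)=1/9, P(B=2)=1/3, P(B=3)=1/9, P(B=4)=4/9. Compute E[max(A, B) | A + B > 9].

423/61

P(A + B > 9) = 61/270.
Summing max(A,B)·P(x,y) over outcomes with A + B > 9 gives 47/30.
E[max(A, B) | A + B > 9] = (47/30) / (61/270) = 423/61.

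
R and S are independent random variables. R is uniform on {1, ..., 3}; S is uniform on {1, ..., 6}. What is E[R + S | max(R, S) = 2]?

Outcomes with max(R, S) = 2: (1,2), (2,1), (2,2), each with probability 1/18.
E[R + S | max(R, S) = 2] = (3 + 3 + 4) / 3 = 10/3.

10/3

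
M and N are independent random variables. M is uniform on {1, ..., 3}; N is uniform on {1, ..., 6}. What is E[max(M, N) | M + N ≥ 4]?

62/15

P(M + N ≥ 4) = 5/6.
Summing max(M,N)·P(x,y) over outcomes with M + N ≥ 4 gives 31/9.
E[max(M, N) | M + N ≥ 4] = (31/9) / (5/6) = 62/15.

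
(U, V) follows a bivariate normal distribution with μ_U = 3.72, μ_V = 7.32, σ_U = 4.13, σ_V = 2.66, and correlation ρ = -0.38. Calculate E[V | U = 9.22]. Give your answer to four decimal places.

5.9739

For a bivariate normal, E[V | U=x] = μ_V + ρ·(σ_V/σ_U)·(x − μ_U).
E[V | U=9.22] = 7.32 + (-0.38)·(2.66/4.13)·(9.22 − (3.72)) = 7.32 + (-0.24475)·(5.5) = 5.9739.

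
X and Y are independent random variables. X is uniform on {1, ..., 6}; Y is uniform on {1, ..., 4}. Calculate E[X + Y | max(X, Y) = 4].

Outcomes with max(X, Y) = 4: (1,4), (2,4), (3,4), (4,1), (4,2), (4,3), (4,4), each with probability 1/24.
E[X + Y | max(X, Y) = 4] = (5 + 6 + 7 + 5 + 6 + 7 + 8) / 7 = 44/7.

44/7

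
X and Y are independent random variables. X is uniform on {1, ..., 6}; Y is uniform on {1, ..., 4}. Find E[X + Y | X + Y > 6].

P(X + Y > 6) = 5/12.
Summing (X+Y)·P(x,y) over outcomes with X + Y > 6 gives 10/3.
E[X + Y | X + Y > 6] = (10/3) / (5/12) = 8.

8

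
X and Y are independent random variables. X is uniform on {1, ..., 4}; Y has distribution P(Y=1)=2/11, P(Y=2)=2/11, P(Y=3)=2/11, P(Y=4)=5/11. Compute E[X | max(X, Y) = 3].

P(max(X, Y) = 3) = 5/22.
Summing X·P(x,y) over outcomes with max(X, Y) = 3 gives 6/11.
E[X | max(X, Y) = 3] = (6/11) / (5/22) = 12/5.

12/5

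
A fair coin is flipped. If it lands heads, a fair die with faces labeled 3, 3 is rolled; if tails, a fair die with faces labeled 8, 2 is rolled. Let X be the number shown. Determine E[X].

E[X | heads] = (3+3)/2 = 3.
E[X | tails] = (8+2)/2 = 5.
E[X] = (1/2)·(3) + (1/2)·(5) = 4.

4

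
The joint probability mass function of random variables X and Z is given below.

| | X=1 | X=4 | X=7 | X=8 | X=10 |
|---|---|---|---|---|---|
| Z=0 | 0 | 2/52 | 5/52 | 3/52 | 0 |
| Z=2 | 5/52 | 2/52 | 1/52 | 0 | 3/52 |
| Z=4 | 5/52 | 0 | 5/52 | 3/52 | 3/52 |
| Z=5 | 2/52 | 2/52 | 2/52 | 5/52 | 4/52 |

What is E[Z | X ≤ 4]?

3

P(X ≤ 4) = 9/26.
Σ Z·P over the event = 2·(5/52) + 4·(5/52) + 5·(2/52) + 0·(2/52) + 2·(2/52) + 5·(2/52) = 27/26.
E[Z | X ≤ 4] = (27/26) / (9/26) = 3.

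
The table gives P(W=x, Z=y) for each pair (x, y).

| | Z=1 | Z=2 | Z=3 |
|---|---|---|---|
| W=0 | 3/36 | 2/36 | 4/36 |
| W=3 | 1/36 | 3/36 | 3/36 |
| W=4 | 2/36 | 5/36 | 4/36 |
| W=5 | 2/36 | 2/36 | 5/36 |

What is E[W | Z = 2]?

P(Z = 2) = 1/3.
Σ W·P over the event = 0·(2/36) + 3·(3/36) + 4·(5/36) + 5·(2/36) = 13/12.
E[W | Z = 2] = (13/12) / (1/3) = 13/4.

13/4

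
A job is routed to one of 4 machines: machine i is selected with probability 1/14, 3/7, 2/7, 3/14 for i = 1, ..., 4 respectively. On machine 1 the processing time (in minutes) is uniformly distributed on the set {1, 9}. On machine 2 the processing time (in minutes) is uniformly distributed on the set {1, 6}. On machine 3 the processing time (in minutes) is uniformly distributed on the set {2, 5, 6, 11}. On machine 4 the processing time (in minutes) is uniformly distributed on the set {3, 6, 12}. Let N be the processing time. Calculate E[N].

71/14

E[N | machine 1] = (1+9)/2 = 5.
E[N | machine 2] = (1+6)/2 = 7/2.
E[N | machine 3] = (2+5+6+11)/4 = 6.
E[N | machine 4] = (3+6+12)/3 = 7.
E[N] = (1/14)·(5) + (3/7)·(7/2) + (2/7)·(6) + (3/14)·(7) = 71/14.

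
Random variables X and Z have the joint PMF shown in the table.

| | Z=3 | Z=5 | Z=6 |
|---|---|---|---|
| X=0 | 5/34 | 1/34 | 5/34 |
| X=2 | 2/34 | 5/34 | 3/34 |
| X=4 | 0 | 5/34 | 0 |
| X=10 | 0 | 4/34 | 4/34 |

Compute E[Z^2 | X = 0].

250/11

P(X = 0) = 11/34.
Σ Z^2·P over the event = 9·(5/34) + 25·(1/34) + 36·(5/34) = 125/17.
E[Z^2 | X = 0] = (125/17) / (11/34) = 250/11.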